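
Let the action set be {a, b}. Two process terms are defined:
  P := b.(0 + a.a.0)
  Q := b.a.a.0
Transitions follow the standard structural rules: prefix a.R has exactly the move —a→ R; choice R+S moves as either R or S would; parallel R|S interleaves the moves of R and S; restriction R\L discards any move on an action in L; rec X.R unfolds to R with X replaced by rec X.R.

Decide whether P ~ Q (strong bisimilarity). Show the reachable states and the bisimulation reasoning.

YES

P's transition system — 4 states:
  u0 = b.(0 + a.a.0) ⊢ ··b··> u1
  u1 = 0 + a.a.0 ⊢ ··a··> u2
  u2 = a.0 ⊢ ··a··> u3
  u3 = 0 ⊢ deadlocked
Q's transition system — 4 states:
  v0 = b.a.a.0 ⊢ ··b··> v1
  v1 = a.a.0 ⊢ ··a··> v2
  v2 = a.0 ⊢ ··a··> v3
  v3 = 0 ⊢ deadlocked
Coarsest stable partition (strong bisimilarity classes):
  B0 = {u0, v0}
  B1 = {u1, v1}
  B2 = {u2, v2}
  B3 = {u3, v3}
u0 ∈ B0, v0 ∈ B0 → same block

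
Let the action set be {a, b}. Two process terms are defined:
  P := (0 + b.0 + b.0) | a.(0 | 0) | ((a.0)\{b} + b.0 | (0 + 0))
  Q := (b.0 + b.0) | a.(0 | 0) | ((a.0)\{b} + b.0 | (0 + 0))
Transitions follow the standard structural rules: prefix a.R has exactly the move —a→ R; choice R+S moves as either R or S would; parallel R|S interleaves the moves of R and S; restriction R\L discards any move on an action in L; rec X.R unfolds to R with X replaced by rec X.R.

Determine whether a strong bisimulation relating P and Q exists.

P's transition system — 12 states:
  m0 = (0 + b.0 + b.0) | a.(0 | 0) | ((a.0)\{b} + b.0 | (0 + 0)) → -a-> m1, -a-> m2, -b-> m3, -b-> m4
  m1 = (0 + b.0 + b.0) | (0 | 0) | ((a.0)\{b} + b.0 | (0 + 0)) → -a-> m5, -b-> m6, -b-> m7
  m2 = (0 + b.0 + b.0) | a.(0 | 0) | 0\{b} → -a-> m5, -b-> m8
  m3 = (0 + b.0 + b.0) | a.(0 | 0) | (0 | (0 + 0)) → -a-> m6, -b-> m9
  m4 = 0 | a.(0 | 0) | ((a.0)\{b} + b.0 | (0 + 0)) → -a-> m7, -a-> m8, -b-> m9
  m5 = (0 + b.0 + b.0) | (0 | 0) | 0\{b} → -b-> m10
  m6 = (0 + b.0 + b.0) | (0 | 0) | (0 | (0 + 0)) → -b-> m11
  m7 = 0 | (0 | 0) | ((a.0)\{b} + b.0 | (0 + 0)) → -a-> m10, -b-> m11
  m8 = 0 | a.(0 | 0) | 0\{b} → -a-> m10
  m9 = 0 | a.(0 | 0) | (0 | (0 + 0)) → -a-> m11
  m10 = 0 | (0 | 0) | 0\{b} → stopped
  m11 = 0 | (0 | 0) | (0 | (0 + 0)) → stopped
Q's transition system — 12 states:
  n0 = (b.0 + b.0) | a.(0 | 0) | ((a.0)\{b} + b.0 | (0 + 0)) → -a-> n1, -a-> n2, -b-> n3, -b-> n4
  n1 = (b.0 + b.0) | (0 | 0) | ((a.0)\{b} + b.0 | (0 + 0)) → -a-> n5, -b-> n6, -b-> n7
  n2 = (b.0 + b.0) | a.(0 | 0) | 0\{b} → -a-> n5, -b-> n8
  n3 = (b.0 + b.0) | a.(0 | 0) | (0 | (0 + 0)) → -a-> n6, -b-> n9
  n4 = 0 | a.(0 | 0) | ((a.0)\{b} + b.0 | (0 + 0)) → -a-> n7, -a-> n8, -b-> n9
  n5 = (b.0 + b.0) | (0 | 0) | 0\{b} → -b-> n10
  n6 = (b.0 + b.0) | (0 | 0) | (0 | (0 + 0)) → -b-> n11
  n7 = 0 | (0 | 0) | ((a.0)\{b} + b.0 | (0 + 0)) → -a-> n10, -b-> n11
  n8 = 0 | a.(0 | 0) | 0\{b} → -a-> n10
  n9 = 0 | a.(0 | 0) | (0 | (0 + 0)) → -a-> n11
  n10 = 0 | (0 | 0) | 0\{b} → stopped
  n11 = 0 | (0 | 0) | (0 | (0 + 0)) → stopped
Bisimilarity quotient blocks:
  B0 = {m0, n0}
  B1 = {m1, n1}
  B2 = {m5, m6, n5, n6}
  B3 = {m10, m11, n10, n11}
  B4 = {m7, n7}
  B5 = {m4, n4}
  B6 = {m8, m9, n8, n9}
  B7 = {m2, m3, n2, n3}
m0 ∈ B0, n0 ∈ B0 → same block

bisimilar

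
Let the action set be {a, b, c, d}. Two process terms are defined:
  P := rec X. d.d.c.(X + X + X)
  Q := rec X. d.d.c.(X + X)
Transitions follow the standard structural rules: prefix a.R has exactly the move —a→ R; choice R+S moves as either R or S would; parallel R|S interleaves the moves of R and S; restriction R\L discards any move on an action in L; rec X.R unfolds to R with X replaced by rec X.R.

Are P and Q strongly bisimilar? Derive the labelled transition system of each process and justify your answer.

LTS(P): 4 reachable states
  p0 = rec X. d.d.c.(X + X + X) → ··d··> p1
  p1 = d.c.((rec X. d.d.c.(X + X + X)) + (rec X. d.d.c.(X + X + X)) + (rec X. d.d.c.(X + X + X))) → ··d··> p2
  p2 = c.((rec X. d.d.c.(X + X + X)) + (rec X. d.d.c.(X + X + X)) + (rec X. d.d.c.(X + X + X))) → ··c··> p3
  p3 = (rec X. d.d.c.(X + X + X)) + (rec X. d.d.c.(X + X + X)) + (rec X. d.d.c.(X + X + X)) → ··d··> p1
LTS(Q): 4 reachable states
  q0 = rec X. d.d.c.(X + X) → ··d··> q1
  q1 = d.c.((rec X. d.d.c.(X + X)) + (rec X. d.d.c.(X + X))) → ··d··> q2
  q2 = c.((rec X. d.d.c.(X + X)) + (rec X. d.d.c.(X + X))) → ··c··> q3
  q3 = (rec X. d.d.c.(X + X)) + (rec X. d.d.c.(X + X)) → ··d··> q1
Partition-refinement fixed point:
  B0 = {p0, p3, q0, q3}
  B1 = {p1, q1}
  B2 = {p2, q2}
p0 ∈ B0, q0 ∈ B0 → same block

YES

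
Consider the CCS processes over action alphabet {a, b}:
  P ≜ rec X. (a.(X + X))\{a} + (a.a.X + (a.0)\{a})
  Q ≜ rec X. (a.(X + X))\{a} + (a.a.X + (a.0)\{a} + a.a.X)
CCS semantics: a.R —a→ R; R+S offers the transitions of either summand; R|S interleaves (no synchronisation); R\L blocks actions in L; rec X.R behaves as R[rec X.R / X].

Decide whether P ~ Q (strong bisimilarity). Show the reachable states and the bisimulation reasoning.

P's transition system — 2 states:
  u0 = rec X. (a.(X + X))\{a} + (a.a.X + (a.0)\{a}) | -a-> u1
  u1 = a.(rec X. (a.(X + X))\{a} + (a.a.X + (a.0)\{a})) | -a-> u0
Q's transition system — 2 states:
  v0 = rec X. (a.(X + X))\{a} + (a.a.X + (a.0)\{a} + a.a.X) | -a-> v1
  v1 = a.(rec X. (a.(X + X))\{a} + (a.a.X + (a.0)\{a} + a.a.X)) | -a-> v0
Coarsest stable partition (strong bisimilarity classes):
  B0 = {u0, u1, v0, v1}
u0 ∈ B0, v0 ∈ B0 → same block

bisimilar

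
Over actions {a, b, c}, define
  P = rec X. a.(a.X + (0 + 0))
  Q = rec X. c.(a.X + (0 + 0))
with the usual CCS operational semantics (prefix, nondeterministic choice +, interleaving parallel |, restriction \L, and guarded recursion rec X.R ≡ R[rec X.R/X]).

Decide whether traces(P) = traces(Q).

Reachable graph of P (2 states):
  s0 = rec X. a.(a.X + (0 + 0)) has moves —a→ s1
  s1 = a.(rec X. a.(a.X + (0 + 0))) + (0 + 0) has moves —a→ s0
Reachable graph of Q (2 states):
  t0 = rec X. c.(a.X + (0 + 0)) has moves —c→ t1
  t1 = a.(rec X. c.(a.X + (0 + 0))) + (0 + 0) has moves —a→ t0
Run σ = ⟨a⟩ on P: start {s0}
  step 1 (a): {s1}
  — P admits the full trace.
Run σ = ⟨a⟩ on Q: start {t0}
  step 1 (a): ∅ (Q stuck)

NO — witness ⟨a⟩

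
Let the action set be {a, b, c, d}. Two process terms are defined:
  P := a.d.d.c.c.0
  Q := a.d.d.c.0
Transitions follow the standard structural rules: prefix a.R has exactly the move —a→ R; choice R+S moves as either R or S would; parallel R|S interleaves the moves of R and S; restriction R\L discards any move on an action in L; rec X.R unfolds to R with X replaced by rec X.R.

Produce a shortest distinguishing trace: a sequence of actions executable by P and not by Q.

Reachable graph of P (6 states):
  p0 = a.d.d.c.c.0 ⊢ -a-> p1
  p1 = d.d.c.c.0 ⊢ -d-> p2
  p2 = d.c.c.0 ⊢ -d-> p3
  p3 = c.c.0 ⊢ -c-> p4
  p4 = c.0 ⊢ -c-> p5
  p5 = 0 ⊢ stopped
Reachable graph of Q (5 states):
  q0 = a.d.d.c.0 ⊢ -a-> q1
  q1 = d.d.c.0 ⊢ -d-> q2
  q2 = d.c.0 ⊢ -d-> q3
  q3 = c.0 ⊢ -c-> q4
  q4 = 0 ⊢ stopped
Run σ = ⟨addcc⟩ on P: start {p0}
  [1] a ⇒ {p1}
  [2] d ⇒ {p2}
  [3] d ⇒ {p3}
  [4] c ⇒ {p4}
  [5] c ⇒ {p5}
  P completes σ.
Run σ = ⟨addcc⟩ on Q: start {q0}
  [1] a ⇒ {q1}
  [2] d ⇒ {q2}
  [3] d ⇒ {q3}
  [4] c ⇒ {q4}
  [5] c ⇒ ∅  — Q cannot continue

addcc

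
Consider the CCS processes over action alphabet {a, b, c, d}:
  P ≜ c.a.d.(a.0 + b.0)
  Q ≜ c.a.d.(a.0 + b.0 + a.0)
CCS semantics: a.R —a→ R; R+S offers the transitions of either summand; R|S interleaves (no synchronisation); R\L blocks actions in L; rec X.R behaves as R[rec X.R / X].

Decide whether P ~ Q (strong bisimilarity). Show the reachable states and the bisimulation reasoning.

P ~ Q

P's transition system — 5 states:
  s0 = c.a.d.(a.0 + b.0) → ··c··> s1
  s1 = a.d.(a.0 + b.0) → ··a··> s2
  s2 = d.(a.0 + b.0) → ··d··> s3
  s3 = a.0 + b.0 → ··a··> s4, ··b··> s4
  s4 = 0 → ∅
Q's transition system — 5 states:
  t0 = c.a.d.(a.0 + b.0 + a.0) → ··c··> t1
  t1 = a.d.(a.0 + b.0 + a.0) → ··a··> t2
  t2 = d.(a.0 + b.0 + a.0) → ··d··> t3
  t3 = a.0 + b.0 + a.0 → ··a··> t4, ··b··> t4
  t4 = 0 → ∅
Coarsest stable partition (strong bisimilarity classes):
  B0 = {s0, t0}
  B1 = {s1, t1}
  B2 = {s2, t2}
  B3 = {s3, t3}
  B4 = {s4, t4}
s0 ∈ B0, t0 ∈ B0 → same block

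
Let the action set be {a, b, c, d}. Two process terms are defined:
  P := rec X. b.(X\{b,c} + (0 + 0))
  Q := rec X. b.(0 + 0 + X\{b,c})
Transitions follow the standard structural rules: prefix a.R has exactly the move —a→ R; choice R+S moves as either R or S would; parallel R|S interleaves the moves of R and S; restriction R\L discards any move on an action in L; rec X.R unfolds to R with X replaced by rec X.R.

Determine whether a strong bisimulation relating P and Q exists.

LTS(P): 2 reachable states
  u0 = rec X. b.(X\{b,c} + (0 + 0)) → —b→ u1
  u1 = (rec X. b.(X\{b,c} + (0 + 0)))\{b,c} + (0 + 0) → ·
LTS(Q): 2 reachable states
  v0 = rec X. b.(0 + 0 + X\{b,c}) → —b→ v1
  v1 = 0 + 0 + (rec X. b.(0 + 0 + X\{b,c}))\{b,c} → ·
Partition-refinement fixed point:
  B0 = {u0, v0}
  B1 = {u1, v1}
u0 ∈ B0, v0 ∈ B0 → same block

YES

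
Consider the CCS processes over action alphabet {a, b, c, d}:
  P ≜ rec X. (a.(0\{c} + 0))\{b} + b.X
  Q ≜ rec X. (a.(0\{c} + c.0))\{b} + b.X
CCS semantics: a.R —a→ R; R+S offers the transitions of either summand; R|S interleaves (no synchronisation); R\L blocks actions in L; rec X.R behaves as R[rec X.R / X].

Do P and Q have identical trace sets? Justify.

NO — witness ⟨ac⟩

P's transition system — 2 states:
  u0 = rec X. (a.(0\{c} + 0))\{b} + b.X has moves ··a··> u1, ··b··> u0
  u1 = (0\{c} + 0)\{b} has moves stopped
Q's transition system — 3 states:
  v0 = rec X. (a.(0\{c} + c.0))\{b} + b.X has moves ··a··> v1, ··b··> v0
  v1 = (0\{c} + c.0)\{b} has moves ··c··> v2
  v2 = 0\{b} has moves stopped
Run σ = ⟨ac⟩ on Q: start {v0}
  step 1 (a): {v1}
  step 2 (c): {v2}
  ✓ Q
Run σ = ⟨ac⟩ on P: start {u0}
  step 1 (a): {u1}
  step 2 (c): ∅  — P cannot continue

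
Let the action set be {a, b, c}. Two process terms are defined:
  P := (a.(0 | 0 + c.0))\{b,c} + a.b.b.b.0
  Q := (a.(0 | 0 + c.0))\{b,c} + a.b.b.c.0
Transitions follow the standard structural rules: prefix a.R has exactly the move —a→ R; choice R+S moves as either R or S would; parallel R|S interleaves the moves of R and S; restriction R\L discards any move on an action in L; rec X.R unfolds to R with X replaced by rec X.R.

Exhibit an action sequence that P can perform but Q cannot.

LTS(P): 6 reachable states
  m0 = (a.(0 | 0 + c.0))\{b,c} + a.b.b.b.0 ⊢ ··a··> m1, ··a··> m2
  m1 = (0 | 0 + c.0)\{b,c} ⊢ ∅
  m2 = b.b.b.0 ⊢ ··b··> m3
  m3 = b.b.0 ⊢ ··b··> m4
  m4 = b.0 ⊢ ··b··> m5
  m5 = 0 ⊢ ∅
LTS(Q): 6 reachable states
  n0 = (a.(0 | 0 + c.0))\{b,c} + a.b.b.c.0 ⊢ ··a··> n1, ··a··> n2
  n1 = (0 | 0 + c.0)\{b,c} ⊢ ∅
  n2 = b.b.c.0 ⊢ ··b··> n3
  n3 = b.c.0 ⊢ ··b··> n4
  n4 = c.0 ⊢ ··c··> n5
  n5 = 0 ⊢ ∅
Trace ⟨abbb⟩ through P, begin at {m0}:
  [1] a ⇒ {m1, m2}
  [2] b ⇒ {m3}
  [3] b ⇒ {m4}
  [4] b ⇒ {m5}
  ✓ P
Trace ⟨abbb⟩ through Q, begin at {n0}:
  [1] a ⇒ {n1, n2}
  [2] b ⇒ {n3}
  [3] b ⇒ {n4}
  [4] b ⇒ no successor for Q

abbb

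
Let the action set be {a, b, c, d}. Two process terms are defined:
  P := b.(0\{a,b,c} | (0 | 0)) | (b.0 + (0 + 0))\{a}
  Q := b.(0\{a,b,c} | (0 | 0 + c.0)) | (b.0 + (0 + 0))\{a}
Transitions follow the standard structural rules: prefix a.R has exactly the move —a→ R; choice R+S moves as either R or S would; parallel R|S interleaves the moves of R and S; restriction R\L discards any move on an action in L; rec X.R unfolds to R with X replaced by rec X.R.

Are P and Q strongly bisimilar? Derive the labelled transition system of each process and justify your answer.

Reachable graph of P (4 states):
  s0 = b.(0\{a,b,c} | (0 | 0)) | (b.0 + (0 + 0))\{a} ⊢ -b-> s1, -b-> s2
  s1 = 0\{a,b,c} | (0 | 0) | (b.0 + (0 + 0))\{a} ⊢ -b-> s3
  s2 = b.(0\{a,b,c} | (0 | 0)) | 0\{a} ⊢ -b-> s3
  s3 = 0\{a,b,c} | (0 | 0) | 0\{a} ⊢ ·
Reachable graph of Q (6 states):
  t0 = b.(0\{a,b,c} | (0 | 0 + c.0)) | (b.0 + (0 + 0))\{a} ⊢ -b-> t1, -b-> t2
  t1 = 0\{a,b,c} | (0 | 0 + c.0) | (b.0 + (0 + 0))\{a} ⊢ -b-> t3, -c-> t4
  t2 = b.(0\{a,b,c} | (0 | 0 + c.0)) | 0\{a} ⊢ -b-> t3
  t3 = 0\{a,b,c} | (0 | 0 + c.0) | 0\{a} ⊢ -c-> t5
  t4 = 0\{a,b,c} | 0 | (b.0 + (0 + 0))\{a} ⊢ -b-> t5
  t5 = 0\{a,b,c} | 0 | 0\{a} ⊢ ·
Partition-refinement fixed point:
  B0 = {s0}
  B1 = {s1, s2, t4}
  B2 = {s3, t5}
  B3 = {t0}
  B4 = {t1}
  B5 = {t3}
  B6 = {t2}
s0 ∈ B0, t0 ∈ B3 → different blocks

NO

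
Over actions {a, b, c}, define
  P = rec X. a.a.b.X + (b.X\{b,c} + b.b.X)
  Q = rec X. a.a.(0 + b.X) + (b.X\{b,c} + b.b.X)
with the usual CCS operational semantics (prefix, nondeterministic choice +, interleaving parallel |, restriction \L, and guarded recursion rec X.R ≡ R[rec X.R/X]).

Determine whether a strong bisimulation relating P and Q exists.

P ~ Q

Reachable graph of P (6 states):
  s0 = rec X. a.a.b.X + (b.X\{b,c} + b.b.X) has moves ··a··> s1, ··b··> s2, ··b··> s3
  s1 = a.b.(rec X. a.a.b.X + (b.X\{b,c} + b.b.X)) has moves ··a··> s3
  s2 = (rec X. a.a.b.X + (b.X\{b,c} + b.b.X))\{b,c} has moves ··a··> s4
  s3 = b.(rec X. a.a.b.X + (b.X\{b,c} + b.b.X)) has moves ··b··> s0
  s4 = (a.b.(rec X. a.a.b.X + (b.X\{b,c} + b.b.X)))\{b,c} has moves ··a··> s5
  s5 = (b.(rec X. a.a.b.X + (b.X\{b,c} + b.b.X)))\{b,c} has moves deadlocked
Reachable graph of Q (7 states):
  t0 = rec X. a.a.(0 + b.X) + (b.X\{b,c} + b.b.X) has moves ··a··> t1, ··b··> t2, ··b··> t3
  t1 = a.(0 + b.(rec X. a.a.(0 + b.X) + (b.X\{b,c} + b.b.X))) has moves ··a··> t4
  t2 = (rec X. a.a.(0 + b.X) + (b.X\{b,c} + b.b.X))\{b,c} has moves ··a··> t5
  t3 = b.(rec X. a.a.(0 + b.X) + (b.X\{b,c} + b.b.X)) has moves ··b··> t0
  t4 = 0 + b.(rec X. a.a.(0 + b.X) + (b.X\{b,c} + b.b.X)) has moves ··b··> t0
  t5 = (a.(0 + b.(rec X. a.a.(0 + b.X) + (b.X\{b,c} + b.b.X))))\{b,c} has moves ··a··> t6
  t6 = (0 + b.(rec X. a.a.(0 + b.X) + (b.X\{b,c} + b.b.X)))\{b,c} has moves deadlocked
Coarsest stable partition (strong bisimilarity classes):
  B0 = {s0, t0}
  B1 = {s3, t3, t4}
  B2 = {s1, t1}
  B3 = {s2, t2}
  B4 = {s4, t5}
  B5 = {s5, t6}
s0 ∈ B0, t0 ∈ B0 → same block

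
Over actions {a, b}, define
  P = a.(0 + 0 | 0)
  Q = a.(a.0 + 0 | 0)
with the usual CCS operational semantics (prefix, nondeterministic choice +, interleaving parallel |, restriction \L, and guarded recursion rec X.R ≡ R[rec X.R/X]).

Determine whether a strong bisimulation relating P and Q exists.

NO

Reachable graph of P (2 states):
  s0 = a.(0 + 0 | 0) | =a=> s1
  s1 = 0 + 0 | 0 | ∅
Reachable graph of Q (3 states):
  t0 = a.(a.0 + 0 | 0) | =a=> t1
  t1 = a.0 + 0 | 0 | =a=> t2
  t2 = 0 | ∅
Partition-refinement fixed point:
  B0 = {s0, t1}
  B1 = {s1, t2}
  B2 = {t0}
s0 ∈ B0, t0 ∈ B2 → different blocks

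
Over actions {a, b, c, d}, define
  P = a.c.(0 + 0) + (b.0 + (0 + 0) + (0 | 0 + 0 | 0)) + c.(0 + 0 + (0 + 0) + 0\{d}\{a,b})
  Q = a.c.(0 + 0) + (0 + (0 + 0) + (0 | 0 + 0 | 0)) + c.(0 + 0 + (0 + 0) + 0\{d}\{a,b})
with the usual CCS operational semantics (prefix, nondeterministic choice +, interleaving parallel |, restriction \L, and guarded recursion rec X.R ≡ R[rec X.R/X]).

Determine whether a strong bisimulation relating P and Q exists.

Reachable graph of P (5 states):
  s0 = a.c.(0 + 0) + (b.0 + (0 + 0) + (0 | 0 + 0 | 0)) + c.(0 + 0 + (0 + 0) + 0\{d}\{a,b}) :: =a=> s1, =b=> s2, =c=> s3
  s1 = c.(0 + 0) :: =c=> s4
  s2 = 0 :: (no moves)
  s3 = 0 + 0 + (0 + 0) + 0\{d}\{a,b} :: (no moves)
  s4 = 0 + 0 :: (no moves)
Reachable graph of Q (4 states):
  t0 = a.c.(0 + 0) + (0 + (0 + 0) + (0 | 0 + 0 | 0)) + c.(0 + 0 + (0 + 0) + 0\{d}\{a,b}) :: =a=> t1, =c=> t2
  t1 = c.(0 + 0) :: =c=> t3
  t2 = 0 + 0 + (0 + 0) + 0\{d}\{a,b} :: (no moves)
  t3 = 0 + 0 :: (no moves)
Bisimilarity quotient blocks:
  B0 = {s0}
  B1 = {s1, t1}
  B2 = {s2, s3, s4, t2, t3}
  B3 = {t0}
s0 ∈ B0, t0 ∈ B3 → different blocks

NO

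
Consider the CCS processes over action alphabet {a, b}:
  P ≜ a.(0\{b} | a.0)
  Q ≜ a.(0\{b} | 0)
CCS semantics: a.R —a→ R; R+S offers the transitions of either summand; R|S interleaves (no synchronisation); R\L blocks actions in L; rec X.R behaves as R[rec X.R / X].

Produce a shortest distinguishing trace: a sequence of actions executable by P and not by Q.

aa

P's transition system — 3 states:
  m0 = a.(0\{b} | a.0) has moves =a=> m1
  m1 = 0\{b} | a.0 has moves =a=> m2
  m2 = 0\{b} | 0 has moves (no moves)
Q's transition system — 2 states:
  n0 = a.(0\{b} | 0) has moves =a=> n1
  n1 = 0\{b} | 0 has moves (no moves)
Run σ = ⟨aa⟩ on P: start {m0}
  [1] a ⇒ {m1}
  [2] a ⇒ {m2}
  — P admits the full trace.
Run σ = ⟨aa⟩ on Q: start {n0}
  [1] a ⇒ {n1}
  [2] a ⇒ ∅  — Q cannot continue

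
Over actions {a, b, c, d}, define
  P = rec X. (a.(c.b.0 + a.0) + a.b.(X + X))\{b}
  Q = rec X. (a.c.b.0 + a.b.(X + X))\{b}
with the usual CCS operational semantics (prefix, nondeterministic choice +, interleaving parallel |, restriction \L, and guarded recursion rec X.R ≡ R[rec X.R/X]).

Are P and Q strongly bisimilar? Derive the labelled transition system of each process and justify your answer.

P ≁ Q

LTS(P): 5 reachable states
  s0 = rec X. (a.(c.b.0 + a.0) + a.b.(X + X))\{b} has moves ··a··> s1, ··a··> s2
  s1 = (b.((rec X. (a.(c.b.0 + a.0) + a.b.(X + X))\{b}) + (rec X. (a.(c.b.0 + a.0) + a.b.(X + X))\{b})))\{b} has moves ·
  s2 = (c.b.0 + a.0)\{b} has moves ··a··> s3, ··c··> s4
  s3 = 0\{b} has moves ·
  s4 = (b.0)\{b} has moves ·
LTS(Q): 4 reachable states
  t0 = rec X. (a.c.b.0 + a.b.(X + X))\{b} has moves ··a··> t1, ··a··> t2
  t1 = (b.((rec X. (a.c.b.0 + a.b.(X + X))\{b}) + (rec X. (a.c.b.0 + a.b.(X + X))\{b})))\{b} has moves ·
  t2 = (c.b.0)\{b} has moves ··c··> t3
  t3 = (b.0)\{b} has moves ·
Bisimilarity quotient blocks:
  B0 = {s0}
  B1 = {s1, s3, s4, t1, t3}
  B2 = {s2}
  B3 = {t0}
  B4 = {t2}
s0 ∈ B0, t0 ∈ B3 → different blocks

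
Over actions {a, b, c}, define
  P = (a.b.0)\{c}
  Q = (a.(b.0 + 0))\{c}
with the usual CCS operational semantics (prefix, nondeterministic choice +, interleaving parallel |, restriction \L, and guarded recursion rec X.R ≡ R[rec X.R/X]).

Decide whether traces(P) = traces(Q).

trace-equivalent

LTS(P): 3 reachable states
  s0 = (a.b.0)\{c} :: —a→ s1
  s1 = (b.0)\{c} :: —b→ s2
  s2 = 0\{c} :: ∅
LTS(Q): 3 reachable states
  t0 = (a.(b.0 + 0))\{c} :: —a→ t1
  t1 = (b.0 + 0)\{c} :: —b→ t2
  t2 = 0\{c} :: ∅
Coarsest stable partition (strong bisimilarity classes):
  B0 = {s0, t0}
  B1 = {s1, t1}
  B2 = {s2, t2}
s0 ∈ B0, t0 ∈ B0 → same block
Bisimilar ⇒ trace-equivalent.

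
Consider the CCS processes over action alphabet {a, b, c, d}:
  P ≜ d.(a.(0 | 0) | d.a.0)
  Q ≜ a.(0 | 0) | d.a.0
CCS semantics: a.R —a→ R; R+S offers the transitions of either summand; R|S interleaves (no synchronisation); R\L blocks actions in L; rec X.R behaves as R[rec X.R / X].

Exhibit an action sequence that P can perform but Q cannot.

Reachable graph of P (7 states):
  u0 = d.(a.(0 | 0) | d.a.0) | --d--▸ u1
  u1 = a.(0 | 0) | d.a.0 | --a--▸ u2, --d--▸ u3
  u2 = 0 | 0 | d.a.0 | --d--▸ u4
  u3 = a.(0 | 0) | a.0 | --a--▸ u4, --a--▸ u5
  u4 = 0 | 0 | a.0 | --a--▸ u6
  u5 = a.(0 | 0) | 0 | --a--▸ u6
  u6 = 0 | 0 | 0 | ∅
Reachable graph of Q (6 states):
  v0 = a.(0 | 0) | d.a.0 | --a--▸ v1, --d--▸ v2
  v1 = 0 | 0 | d.a.0 | --d--▸ v3
  v2 = a.(0 | 0) | a.0 | --a--▸ v3, --a--▸ v4
  v3 = 0 | 0 | a.0 | --a--▸ v5
  v4 = a.(0 | 0) | 0 | --a--▸ v5
  v5 = 0 | 0 | 0 | ∅
Trace ⟨dd⟩ through P, begin at {u0}:
  step 1 (d): {u1}
  step 2 (d): {u3}
  P completes σ.
Trace ⟨dd⟩ through Q, begin at {v0}:
  step 1 (d): {v2}
  step 2 (d): ∅  — Q cannot continue

dd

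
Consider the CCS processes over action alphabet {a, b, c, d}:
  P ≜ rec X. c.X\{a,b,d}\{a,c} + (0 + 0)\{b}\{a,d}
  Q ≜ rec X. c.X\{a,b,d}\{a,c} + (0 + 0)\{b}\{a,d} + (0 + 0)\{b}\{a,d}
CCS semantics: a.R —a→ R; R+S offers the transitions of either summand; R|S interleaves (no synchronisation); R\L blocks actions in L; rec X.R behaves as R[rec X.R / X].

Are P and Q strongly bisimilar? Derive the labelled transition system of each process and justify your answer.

Reachable graph of P (2 states):
  p0 = rec X. c.X\{a,b,d}\{a,c} + (0 + 0)\{b}\{a,d} → =c=> p1
  p1 = (rec X. c.X\{a,b,d}\{a,c} + (0 + 0)\{b}\{a,d})\{a,b,d}\{a,c} → deadlocked
Reachable graph of Q (2 states):
  q0 = rec X. c.X\{a,b,d}\{a,c} + (0 + 0)\{b}\{a,d} + (0 + 0)\{b}\{a,d} → =c=> q1
  q1 = (rec X. c.X\{a,b,d}\{a,c} + (0 + 0)\{b}\{a,d} + (0 + 0)\{b}\{a,d})\{a,b,d}\{a,c} → deadlocked
Bisimilarity quotient blocks:
  B0 = {p0, q0}
  B1 = {p1, q1}
p0 ∈ B0, q0 ∈ B0 → same block

YES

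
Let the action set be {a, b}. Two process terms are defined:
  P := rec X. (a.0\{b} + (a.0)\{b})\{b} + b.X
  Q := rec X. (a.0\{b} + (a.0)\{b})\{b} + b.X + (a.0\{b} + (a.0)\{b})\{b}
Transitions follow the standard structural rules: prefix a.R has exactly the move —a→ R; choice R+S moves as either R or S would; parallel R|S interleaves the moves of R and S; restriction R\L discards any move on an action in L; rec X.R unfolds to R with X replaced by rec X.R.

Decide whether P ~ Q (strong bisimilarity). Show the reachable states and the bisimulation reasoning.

P ~ Q

P's transition system — 2 states:
  u0 = rec X. (a.0\{b} + (a.0)\{b})\{b} + b.X → --a--▸ u1, --b--▸ u0
  u1 = 0\{b}\{b} → ·
Q's transition system — 2 states:
  v0 = rec X. (a.0\{b} + (a.0)\{b})\{b} + b.X + (a.0\{b} + (a.0)\{b})\{b} → --a--▸ v1, --b--▸ v0
  v1 = 0\{b}\{b} → ·
Partition-refinement fixed point:
  B0 = {u0, v0}
  B1 = {u1, v1}
u0 ∈ B0, v0 ∈ B0 → same block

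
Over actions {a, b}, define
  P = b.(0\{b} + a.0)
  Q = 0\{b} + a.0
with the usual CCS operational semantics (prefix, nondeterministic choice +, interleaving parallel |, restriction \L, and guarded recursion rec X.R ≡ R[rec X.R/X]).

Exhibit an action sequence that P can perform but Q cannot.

LTS(P): 3 reachable states
  p0 = b.(0\{b} + a.0) has moves --b--▸ p1
  p1 = 0\{b} + a.0 has moves --a--▸ p2
  p2 = 0 has moves (no moves)
LTS(Q): 2 reachable states
  q0 = 0\{b} + a.0 has moves --a--▸ q1
  q1 = 0 has moves (no moves)
Run σ = ⟨b⟩ on P: start {p0}
  [1] b ⇒ {p1}
  P completes σ.
Run σ = ⟨b⟩ on Q: start {q0}
  [1] b ⇒ no successor for Q

b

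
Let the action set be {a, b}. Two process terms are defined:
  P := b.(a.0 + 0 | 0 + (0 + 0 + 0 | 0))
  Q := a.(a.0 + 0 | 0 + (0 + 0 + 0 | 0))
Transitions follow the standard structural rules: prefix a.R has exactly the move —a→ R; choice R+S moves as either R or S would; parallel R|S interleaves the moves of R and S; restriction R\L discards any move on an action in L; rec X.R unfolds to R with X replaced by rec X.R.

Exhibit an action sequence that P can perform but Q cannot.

Reachable graph of P (3 states):
  p0 = b.(a.0 + 0 | 0 + (0 + 0 + 0 | 0)) ⊢ -b-> p1
  p1 = a.0 + 0 | 0 + (0 + 0 + 0 | 0) ⊢ -a-> p2
  p2 = 0 ⊢ (no moves)
Reachable graph of Q (3 states):
  q0 = a.(a.0 + 0 | 0 + (0 + 0 + 0 | 0)) ⊢ -a-> q1
  q1 = a.0 + 0 | 0 + (0 + 0 + 0 | 0) ⊢ -a-> q2
  q2 = 0 ⊢ (no moves)
Trace ⟨b⟩ through P, begin at {p0}:
  after b @ step 1: {p1}
  ✓ P
Trace ⟨b⟩ through Q, begin at {q0}:
  after b @ step 1: no successor for Q

b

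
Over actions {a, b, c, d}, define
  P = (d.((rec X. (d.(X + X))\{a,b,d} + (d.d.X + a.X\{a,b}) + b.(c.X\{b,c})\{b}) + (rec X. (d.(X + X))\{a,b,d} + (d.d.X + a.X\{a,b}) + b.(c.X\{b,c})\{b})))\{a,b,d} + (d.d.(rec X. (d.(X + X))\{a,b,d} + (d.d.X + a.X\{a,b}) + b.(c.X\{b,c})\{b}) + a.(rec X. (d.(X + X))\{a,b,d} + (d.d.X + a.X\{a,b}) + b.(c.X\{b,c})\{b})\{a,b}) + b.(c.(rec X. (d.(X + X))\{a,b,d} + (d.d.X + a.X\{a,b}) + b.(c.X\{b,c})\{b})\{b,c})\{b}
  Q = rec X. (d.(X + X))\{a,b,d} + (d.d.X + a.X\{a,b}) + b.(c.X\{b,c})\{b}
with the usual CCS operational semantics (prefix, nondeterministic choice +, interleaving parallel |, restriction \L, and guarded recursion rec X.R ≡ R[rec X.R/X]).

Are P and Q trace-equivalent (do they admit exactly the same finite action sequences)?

P's transition system — 10 states:
  s0 = (d.((rec X. (d.(X + X))\{a,b,d} + (d.d.X + a.X\{a,b}) + b.(c.X\{b,c})\{b}) + (rec X. (d.(X + X))\{a,b,d} + (d.d.X + a.X\{a,b}) + b.(c.X\{b,c})\{b})))\{a,b,d} + (d.d.(rec X. (d.(X + X))\{a,b,d} + (d.d.X + a.X\{a,b}) + b.(c.X\{b,c})\{b}) + a.(rec X. (d.(X + X))\{a,b,d} + (d.d.X + a.X\{a,b}) + b.(c.X\{b,c})\{b})\{a,b}) + b.(c.(rec X. (d.(X + X))\{a,b,d} + (d.d.X + a.X\{a,b}) + b.(c.X\{b,c})\{b})\{b,c})\{b} :: =a=> s1, =b=> s2, =d=> s3
  s1 = (rec X. (d.(X + X))\{a,b,d} + (d.d.X + a.X\{a,b}) + b.(c.X\{b,c})\{b})\{a,b} :: =d=> s4
  s2 = (c.(rec X. (d.(X + X))\{a,b,d} + (d.d.X + a.X\{a,b}) + b.(c.X\{b,c})\{b})\{b,c})\{b} :: =c=> s5
  s3 = d.(rec X. (d.(X + X))\{a,b,d} + (d.d.X + a.X\{a,b}) + b.(c.X\{b,c})\{b}) :: =d=> s6
  s4 = (d.(rec X. (d.(X + X))\{a,b,d} + (d.d.X + a.X\{a,b}) + b.(c.X\{b,c})\{b}))\{a,b} :: =d=> s1
  s5 = (rec X. (d.(X + X))\{a,b,d} + (d.d.X + a.X\{a,b}) + b.(c.X\{b,c})\{b})\{b,c}\{b} :: =a=> s7, =d=> s8
  s6 = rec X. (d.(X + X))\{a,b,d} + (d.d.X + a.X\{a,b}) + b.(c.X\{b,c})\{b} :: =a=> s1, =b=> s2, =d=> s3
  s7 = (rec X. (d.(X + X))\{a,b,d} + (d.d.X + a.X\{a,b}) + b.(c.X\{b,c})\{b})\{a,b}\{b,c}\{b} :: =d=> s9
  s8 = (d.(rec X. (d.(X + X))\{a,b,d} + (d.d.X + a.X\{a,b}) + b.(c.X\{b,c})\{b}))\{b,c}\{b} :: =d=> s5
  s9 = (d.(rec X. (d.(X + X))\{a,b,d} + (d.d.X + a.X\{a,b}) + b.(c.X\{b,c})\{b}))\{a,b}\{b,c}\{b} :: =d=> s7
Q's transition system — 9 states:
  t0 = rec X. (d.(X + X))\{a,b,d} + (d.d.X + a.X\{a,b}) + b.(c.X\{b,c})\{b} :: =a=> t1, =b=> t2, =d=> t3
  t1 = (rec X. (d.(X + X))\{a,b,d} + (d.d.X + a.X\{a,b}) + b.(c.X\{b,c})\{b})\{a,b} :: =d=> t4
  t2 = (c.(rec X. (d.(X + X))\{a,b,d} + (d.d.X + a.X\{a,b}) + b.(c.X\{b,c})\{b})\{b,c})\{b} :: =c=> t5
  t3 = d.(rec X. (d.(X + X))\{a,b,d} + (d.d.X + a.X\{a,b}) + b.(c.X\{b,c})\{b}) :: =d=> t0
  t4 = (d.(rec X. (d.(X + X))\{a,b,d} + (d.d.X + a.X\{a,b}) + b.(c.X\{b,c})\{b}))\{a,b} :: =d=> t1
  t5 = (rec X. (d.(X + X))\{a,b,d} + (d.d.X + a.X\{a,b}) + b.(c.X\{b,c})\{b})\{b,c}\{b} :: =a=> t6, =d=> t7
  t6 = (rec X. (d.(X + X))\{a,b,d} + (d.d.X + a.X\{a,b}) + b.(c.X\{b,c})\{b})\{a,b}\{b,c}\{b} :: =d=> t8
  t7 = (d.(rec X. (d.(X + X))\{a,b,d} + (d.d.X + a.X\{a,b}) + b.(c.X\{b,c})\{b}))\{b,c}\{b} :: =d=> t5
  t8 = (d.(rec X. (d.(X + X))\{a,b,d} + (d.d.X + a.X\{a,b}) + b.(c.X\{b,c})\{b}))\{a,b}\{b,c}\{b} :: =d=> t6
Partition-refinement fixed point:
  B0 = {s0, s6, t0}
  B1 = {s3, t3}
  B2 = {s1, s4, s7, s9, t1, t4, t6, t8}
  B3 = {s2, t2}
  B4 = {s5, t5}
  B5 = {s8, t7}
s0 ∈ B0, t0 ∈ B0 → same block
Bisimilar ⇒ trace-equivalent.

trace-equivalent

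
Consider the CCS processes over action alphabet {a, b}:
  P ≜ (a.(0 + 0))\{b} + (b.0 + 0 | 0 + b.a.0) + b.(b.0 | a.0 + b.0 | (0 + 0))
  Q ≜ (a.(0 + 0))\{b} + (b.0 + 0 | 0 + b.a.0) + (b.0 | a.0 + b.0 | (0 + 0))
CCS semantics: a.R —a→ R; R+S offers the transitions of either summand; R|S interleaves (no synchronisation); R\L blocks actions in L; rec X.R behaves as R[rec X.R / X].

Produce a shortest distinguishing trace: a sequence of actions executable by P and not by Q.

bb

P's transition system — 9 states:
  m0 = (a.(0 + 0))\{b} + (b.0 + 0 | 0 + b.a.0) + b.(b.0 | a.0 + b.0 | (0 + 0)) | ··a··> m1, ··b··> m2, ··b··> m3, ··b··> m4
  m1 = (0 + 0)\{b} | ∅
  m2 = 0 | ∅
  m3 = a.0 | ··a··> m2
  m4 = b.0 | a.0 + b.0 | (0 + 0) | ··a··> m5, ··b··> m6, ··b··> m7
  m5 = b.0 | 0 | ··b··> m8
  m6 = 0 | (0 + 0) | ∅
  m7 = 0 | a.0 | ··a··> m8
  m8 = 0 | 0 | ∅
Q's transition system — 8 states:
  n0 = (a.(0 + 0))\{b} + (b.0 + 0 | 0 + b.a.0) + (b.0 | a.0 + b.0 | (0 + 0)) | ··a··> n1, ··a··> n2, ··b··> n3, ··b··> n4, ··b··> n5, ··b··> n6
  n1 = (0 + 0)\{b} | ∅
  n2 = b.0 | 0 | ··b··> n7
  n3 = 0 | ∅
  n4 = 0 | (0 + 0) | ∅
  n5 = 0 | a.0 | ··a··> n7
  n6 = a.0 | ··a··> n3
  n7 = 0 | 0 | ∅
Run σ = ⟨bb⟩ on P: start {m0}
  step 1 (b): {m2, m3, m4}
  step 2 (b): {m6, m7}
  ✓ P
Run σ = ⟨bb⟩ on Q: start {n0}
  step 1 (b): {n3, n4, n5, n6}
  step 2 (b): ∅  — Q cannot continue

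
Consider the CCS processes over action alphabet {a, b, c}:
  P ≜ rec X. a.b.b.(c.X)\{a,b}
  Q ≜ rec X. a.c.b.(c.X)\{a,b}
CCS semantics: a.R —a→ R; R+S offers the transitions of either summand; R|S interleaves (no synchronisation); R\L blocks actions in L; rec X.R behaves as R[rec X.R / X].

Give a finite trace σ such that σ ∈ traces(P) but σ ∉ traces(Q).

ab

Reachable graph of P (5 states):
  u0 = rec X. a.b.b.(c.X)\{a,b} has moves --a--▸ u1
  u1 = b.b.(c.(rec X. a.b.b.(c.X)\{a,b}))\{a,b} has moves --b--▸ u2
  u2 = b.(c.(rec X. a.b.b.(c.X)\{a,b}))\{a,b} has moves --b--▸ u3
  u3 = (c.(rec X. a.b.b.(c.X)\{a,b}))\{a,b} has moves --c--▸ u4
  u4 = (rec X. a.b.b.(c.X)\{a,b})\{a,b} has moves stopped
Reachable graph of Q (5 states):
  v0 = rec X. a.c.b.(c.X)\{a,b} has moves --a--▸ v1
  v1 = c.b.(c.(rec X. a.c.b.(c.X)\{a,b}))\{a,b} has moves --c--▸ v2
  v2 = b.(c.(rec X. a.c.b.(c.X)\{a,b}))\{a,b} has moves --b--▸ v3
  v3 = (c.(rec X. a.c.b.(c.X)\{a,b}))\{a,b} has moves --c--▸ v4
  v4 = (rec X. a.c.b.(c.X)\{a,b})\{a,b} has moves stopped
Run σ = ⟨ab⟩ on P: start {u0}
  [1] a ⇒ {u1}
  [2] b ⇒ {u2}
  ✓ P
Run σ = ⟨ab⟩ on Q: start {v0}
  [1] a ⇒ {v1}
  [2] b ⇒ ∅  — Q cannot continue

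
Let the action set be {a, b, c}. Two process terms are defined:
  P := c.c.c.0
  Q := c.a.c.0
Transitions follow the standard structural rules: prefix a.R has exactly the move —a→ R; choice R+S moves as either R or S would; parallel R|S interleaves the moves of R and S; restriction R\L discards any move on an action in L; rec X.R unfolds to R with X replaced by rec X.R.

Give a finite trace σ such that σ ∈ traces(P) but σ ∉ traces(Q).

cc

P's transition system — 4 states:
  m0 = c.c.c.0 | ··c··> m1
  m1 = c.c.0 | ··c··> m2
  m2 = c.0 | ··c··> m3
  m3 = 0 | stopped
Q's transition system — 4 states:
  n0 = c.a.c.0 | ··c··> n1
  n1 = a.c.0 | ··a··> n2
  n2 = c.0 | ··c··> n3
  n3 = 0 | stopped
Run σ = ⟨cc⟩ on P: start {m0}
  step 1 (c): {m1}
  step 2 (c): {m2}
  P completes σ.
Run σ = ⟨cc⟩ on Q: start {n0}
  step 1 (c): {n1}
  step 2 (c): ∅ (Q stuck)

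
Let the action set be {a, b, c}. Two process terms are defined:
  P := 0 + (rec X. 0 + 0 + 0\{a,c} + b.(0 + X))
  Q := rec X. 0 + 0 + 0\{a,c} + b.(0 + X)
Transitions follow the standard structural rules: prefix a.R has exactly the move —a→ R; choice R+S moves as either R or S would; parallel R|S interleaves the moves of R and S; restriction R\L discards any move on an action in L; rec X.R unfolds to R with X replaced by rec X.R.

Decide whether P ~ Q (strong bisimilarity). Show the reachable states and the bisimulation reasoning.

Reachable graph of P (1 states):
  p0 = 0 + (rec X. 0 + 0 + 0\{a,c} + b.(0 + X)) | —b→ p0
Reachable graph of Q (2 states):
  q0 = rec X. 0 + 0 + 0\{a,c} + b.(0 + X) | —b→ q1
  q1 = 0 + (rec X. 0 + 0 + 0\{a,c} + b.(0 + X)) | —b→ q1
Bisimilarity quotient blocks:
  B0 = {p0, q0, q1}
p0 ∈ B0, q0 ∈ B0 → same block

P ~ Q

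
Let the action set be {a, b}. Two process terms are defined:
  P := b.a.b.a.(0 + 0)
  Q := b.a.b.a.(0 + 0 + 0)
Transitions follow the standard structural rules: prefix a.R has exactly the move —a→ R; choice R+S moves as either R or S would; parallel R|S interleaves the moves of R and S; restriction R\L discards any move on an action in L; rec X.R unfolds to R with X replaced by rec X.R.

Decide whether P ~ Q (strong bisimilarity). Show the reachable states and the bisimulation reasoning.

LTS(P): 5 reachable states
  p0 = b.a.b.a.(0 + 0) ⊢ =b=> p1
  p1 = a.b.a.(0 + 0) ⊢ =a=> p2
  p2 = b.a.(0 + 0) ⊢ =b=> p3
  p3 = a.(0 + 0) ⊢ =a=> p4
  p4 = 0 + 0 ⊢ (no moves)
LTS(Q): 5 reachable states
  q0 = b.a.b.a.(0 + 0 + 0) ⊢ =b=> q1
  q1 = a.b.a.(0 + 0 + 0) ⊢ =a=> q2
  q2 = b.a.(0 + 0 + 0) ⊢ =b=> q3
  q3 = a.(0 + 0 + 0) ⊢ =a=> q4
  q4 = 0 + 0 + 0 ⊢ (no moves)
Coarsest stable partition (strong bisimilarity classes):
  B0 = {p0, q0}
  B1 = {p1, q1}
  B2 = {p2, q2}
  B3 = {p3, q3}
  B4 = {p4, q4}
p0 ∈ B0, q0 ∈ B0 → same block

YES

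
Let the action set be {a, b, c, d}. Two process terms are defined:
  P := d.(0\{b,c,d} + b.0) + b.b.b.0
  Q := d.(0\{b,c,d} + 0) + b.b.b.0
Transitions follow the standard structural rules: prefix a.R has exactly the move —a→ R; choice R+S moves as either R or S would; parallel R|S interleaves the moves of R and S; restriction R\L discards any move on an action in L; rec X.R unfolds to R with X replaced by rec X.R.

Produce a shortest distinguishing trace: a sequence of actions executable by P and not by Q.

db

Reachable graph of P (5 states):
  p0 = d.(0\{b,c,d} + b.0) + b.b.b.0 | =b=> p1, =d=> p2
  p1 = b.b.0 | =b=> p3
  p2 = 0\{b,c,d} + b.0 | =b=> p4
  p3 = b.0 | =b=> p4
  p4 = 0 | stopped
Reachable graph of Q (5 states):
  q0 = d.(0\{b,c,d} + 0) + b.b.b.0 | =b=> q1, =d=> q2
  q1 = b.b.0 | =b=> q3
  q2 = 0\{b,c,d} + 0 | stopped
  q3 = b.0 | =b=> q4
  q4 = 0 | stopped
Run σ = ⟨db⟩ on P: start {p0}
  step 1 (d): {p2}
  step 2 (b): {p4}
  P completes σ.
Run σ = ⟨db⟩ on Q: start {q0}
  step 1 (d): {q2}
  step 2 (b): no successor for Q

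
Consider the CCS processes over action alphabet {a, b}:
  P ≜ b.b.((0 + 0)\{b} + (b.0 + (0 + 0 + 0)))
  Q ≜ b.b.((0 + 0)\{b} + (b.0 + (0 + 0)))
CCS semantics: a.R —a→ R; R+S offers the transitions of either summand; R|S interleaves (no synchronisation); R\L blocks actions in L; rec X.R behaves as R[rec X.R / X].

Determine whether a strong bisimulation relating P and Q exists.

YES

P's transition system — 4 states:
  u0 = b.b.((0 + 0)\{b} + (b.0 + (0 + 0 + 0))) ⊢ -b-> u1
  u1 = b.((0 + 0)\{b} + (b.0 + (0 + 0 + 0))) ⊢ -b-> u2
  u2 = (0 + 0)\{b} + (b.0 + (0 + 0 + 0)) ⊢ -b-> u3
  u3 = 0 ⊢ deadlocked
Q's transition system — 4 states:
  v0 = b.b.((0 + 0)\{b} + (b.0 + (0 + 0))) ⊢ -b-> v1
  v1 = b.((0 + 0)\{b} + (b.0 + (0 + 0))) ⊢ -b-> v2
  v2 = (0 + 0)\{b} + (b.0 + (0 + 0)) ⊢ -b-> v3
  v3 = 0 ⊢ deadlocked
Bisimilarity quotient blocks:
  B0 = {u0, v0}
  B1 = {u1, v1}
  B2 = {u2, v2}
  B3 = {u3, v3}
u0 ∈ B0, v0 ∈ B0 → same block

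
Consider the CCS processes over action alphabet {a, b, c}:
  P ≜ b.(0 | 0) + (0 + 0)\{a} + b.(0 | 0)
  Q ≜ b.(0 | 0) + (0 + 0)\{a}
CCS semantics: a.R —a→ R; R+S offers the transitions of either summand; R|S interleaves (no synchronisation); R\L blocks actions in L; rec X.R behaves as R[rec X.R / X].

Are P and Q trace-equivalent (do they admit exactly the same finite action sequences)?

traces(P) = traces(Q)

Reachable graph of P (2 states):
  u0 = b.(0 | 0) + (0 + 0)\{a} + b.(0 | 0) :: =b=> u1
  u1 = 0 | 0 :: ∅
Reachable graph of Q (2 states):
  v0 = b.(0 | 0) + (0 + 0)\{a} :: =b=> v1
  v1 = 0 | 0 :: ∅
Bisimilarity quotient blocks:
  B0 = {u0, v0}
  B1 = {u1, v1}
u0 ∈ B0, v0 ∈ B0 → same block
Bisimilar ⇒ trace-equivalent.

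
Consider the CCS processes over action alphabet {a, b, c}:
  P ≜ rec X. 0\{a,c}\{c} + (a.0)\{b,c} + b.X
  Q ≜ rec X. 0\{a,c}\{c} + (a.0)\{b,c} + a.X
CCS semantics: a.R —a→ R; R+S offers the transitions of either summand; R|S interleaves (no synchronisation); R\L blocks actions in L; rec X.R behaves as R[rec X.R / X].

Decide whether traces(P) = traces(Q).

NO — witness ⟨b⟩

P's transition system — 2 states:
  p0 = rec X. 0\{a,c}\{c} + (a.0)\{b,c} + b.X | ··a··> p1, ··b··> p0
  p1 = 0\{b,c} | deadlocked
Q's transition system — 2 states:
  q0 = rec X. 0\{a,c}\{c} + (a.0)\{b,c} + a.X | ··a··> q0, ··a··> q1
  q1 = 0\{b,c} | deadlocked
Trace ⟨b⟩ through P, begin at {p0}:
  after b @ step 1: {p0}
  P completes σ.
Trace ⟨b⟩ through Q, begin at {q0}:
  after b @ step 1: ∅ (Q stuck)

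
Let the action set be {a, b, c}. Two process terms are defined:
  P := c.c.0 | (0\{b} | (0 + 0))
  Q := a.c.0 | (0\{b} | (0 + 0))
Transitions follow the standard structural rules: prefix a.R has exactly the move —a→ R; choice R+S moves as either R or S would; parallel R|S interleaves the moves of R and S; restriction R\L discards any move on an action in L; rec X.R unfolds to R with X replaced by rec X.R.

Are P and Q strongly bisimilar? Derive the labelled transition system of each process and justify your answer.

not bisimilar

Reachable graph of P (3 states):
  p0 = c.c.0 | (0\{b} | (0 + 0)) :: —c→ p1
  p1 = c.0 | (0\{b} | (0 + 0)) :: —c→ p2
  p2 = 0 | (0\{b} | (0 + 0)) :: deadlocked
Reachable graph of Q (3 states):
  q0 = a.c.0 | (0\{b} | (0 + 0)) :: —a→ q1
  q1 = c.0 | (0\{b} | (0 + 0)) :: —c→ q2
  q2 = 0 | (0\{b} | (0 + 0)) :: deadlocked
Bisimilarity quotient blocks:
  B0 = {p0}
  B1 = {p1, q1}
  B2 = {p2, q2}
  B3 = {q0}
p0 ∈ B0, q0 ∈ B3 → different blocks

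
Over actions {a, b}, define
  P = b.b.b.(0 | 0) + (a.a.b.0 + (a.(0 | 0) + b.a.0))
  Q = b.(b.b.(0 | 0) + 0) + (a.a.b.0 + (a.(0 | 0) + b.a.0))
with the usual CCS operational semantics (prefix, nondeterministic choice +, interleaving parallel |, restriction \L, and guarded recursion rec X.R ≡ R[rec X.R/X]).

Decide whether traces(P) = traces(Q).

Reachable graph of P (8 states):
  s0 = b.b.b.(0 | 0) + (a.a.b.0 + (a.(0 | 0) + b.a.0)) ⊢ -a-> s1, -a-> s2, -b-> s3, -b-> s4
  s1 = 0 | 0 ⊢ (no moves)
  s2 = a.b.0 ⊢ -a-> s5
  s3 = a.0 ⊢ -a-> s6
  s4 = b.b.(0 | 0) ⊢ -b-> s7
  s5 = b.0 ⊢ -b-> s6
  s6 = 0 ⊢ (no moves)
  s7 = b.(0 | 0) ⊢ -b-> s1
Reachable graph of Q (8 states):
  t0 = b.(b.b.(0 | 0) + 0) + (a.a.b.0 + (a.(0 | 0) + b.a.0)) ⊢ -a-> t1, -a-> t2, -b-> t3, -b-> t4
  t1 = 0 | 0 ⊢ (no moves)
  t2 = a.b.0 ⊢ -a-> t5
  t3 = a.0 ⊢ -a-> t6
  t4 = b.b.(0 | 0) + 0 ⊢ -b-> t7
  t5 = b.0 ⊢ -b-> t6
  t6 = 0 ⊢ (no moves)
  t7 = b.(0 | 0) ⊢ -b-> t1
Bisimilarity quotient blocks:
  B0 = {s0, t0}
  B1 = {s1, s6, t1, t6}
  B2 = {s4, t4}
  B3 = {s5, s7, t5, t7}
  B4 = {s3, t3}
  B5 = {s2, t2}
s0 ∈ B0, t0 ∈ B0 → same block
Bisimilar ⇒ trace-equivalent.

traces(P) = traces(Q)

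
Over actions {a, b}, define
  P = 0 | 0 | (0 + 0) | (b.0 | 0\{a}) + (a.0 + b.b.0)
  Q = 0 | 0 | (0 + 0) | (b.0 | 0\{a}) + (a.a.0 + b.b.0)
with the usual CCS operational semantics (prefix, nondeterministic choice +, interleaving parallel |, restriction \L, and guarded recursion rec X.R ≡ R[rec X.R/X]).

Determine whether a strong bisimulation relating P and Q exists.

NO

LTS(P): 4 reachable states
  p0 = 0 | 0 | (0 + 0) | (b.0 | 0\{a}) + (a.0 + b.b.0) → --a--▸ p1, --b--▸ p2, --b--▸ p3
  p1 = 0 → ∅
  p2 = 0 | 0 | (0 + 0) | (0 | 0\{a}) → ∅
  p3 = b.0 → --b--▸ p1
LTS(Q): 5 reachable states
  q0 = 0 | 0 | (0 + 0) | (b.0 | 0\{a}) + (a.a.0 + b.b.0) → --a--▸ q1, --b--▸ q2, --b--▸ q3
  q1 = a.0 → --a--▸ q4
  q2 = 0 | 0 | (0 + 0) | (0 | 0\{a}) → ∅
  q3 = b.0 → --b--▸ q4
  q4 = 0 → ∅
Partition-refinement fixed point:
  B0 = {p0}
  B1 = {p1, p2, q2, q4}
  B2 = {p3, q3}
  B3 = {q0}
  B4 = {q1}
p0 ∈ B0, q0 ∈ B3 → different blocks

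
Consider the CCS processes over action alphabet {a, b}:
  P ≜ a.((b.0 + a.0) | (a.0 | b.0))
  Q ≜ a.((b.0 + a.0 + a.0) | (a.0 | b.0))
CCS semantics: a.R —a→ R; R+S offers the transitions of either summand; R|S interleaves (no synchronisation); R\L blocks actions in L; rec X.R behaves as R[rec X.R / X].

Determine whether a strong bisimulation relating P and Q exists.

P's transition system — 9 states:
  s0 = a.((b.0 + a.0) | (a.0 | b.0)) | —a→ s1
  s1 = (b.0 + a.0) | (a.0 | b.0) | —a→ s2, —a→ s3, —b→ s3, —b→ s4
  s2 = (b.0 + a.0) | (0 | b.0) | —a→ s5, —b→ s5, —b→ s6
  s3 = 0 | (a.0 | b.0) | —a→ s5, —b→ s7
  s4 = (b.0 + a.0) | (a.0 | 0) | —a→ s6, —a→ s7, —b→ s7
  s5 = 0 | (0 | b.0) | —b→ s8
  s6 = (b.0 + a.0) | (0 | 0) | —a→ s8, —b→ s8
  s7 = 0 | (a.0 | 0) | —a→ s8
  s8 = 0 | (0 | 0) | deadlocked
Q's transition system — 9 states:
  t0 = a.((b.0 + a.0 + a.0) | (a.0 | b.0)) | —a→ t1
  t1 = (b.0 + a.0 + a.0) | (a.0 | b.0) | —a→ t2, —a→ t3, —b→ t3, —b→ t4
  t2 = (b.0 + a.0 + a.0) | (0 | b.0) | —a→ t5, —b→ t5, —b→ t6
  t3 = 0 | (a.0 | b.0) | —a→ t5, —b→ t7
  t4 = (b.0 + a.0 + a.0) | (a.0 | 0) | —a→ t6, —a→ t7, —b→ t7
  t5 = 0 | (0 | b.0) | —b→ t8
  t6 = (b.0 + a.0 + a.0) | (0 | 0) | —a→ t8, —b→ t8
  t7 = 0 | (a.0 | 0) | —a→ t8
  t8 = 0 | (0 | 0) | deadlocked
Partition-refinement fixed point:
  B0 = {s0, t0}
  B1 = {s1, t1}
  B2 = {s3, t3}
  B3 = {s5, t5}
  B4 = {s8, t8}
  B5 = {s7, t7}
  B6 = {s2, t2}
  B7 = {s6, t6}
  B8 = {s4, t4}
s0 ∈ B0, t0 ∈ B0 → same block

P ~ Q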